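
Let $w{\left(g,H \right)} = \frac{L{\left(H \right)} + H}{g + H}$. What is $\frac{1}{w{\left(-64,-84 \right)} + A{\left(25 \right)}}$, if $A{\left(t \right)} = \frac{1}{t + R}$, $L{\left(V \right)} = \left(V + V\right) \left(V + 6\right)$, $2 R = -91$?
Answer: $- \frac{1517}{133529} \approx -0.011361$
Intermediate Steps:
$R = - \frac{91}{2}$ ($R = \frac{1}{2} \left(-91\right) = - \frac{91}{2} \approx -45.5$)
$L{\left(V \right)} = 2 V \left(6 + V\right)$
$A{\left(t \right)} = \frac{1}{- \frac{91}{2} + t}$ ($A{\left(t \right)} = \frac{1}{t - \frac{91}{2}} = \frac{1}{- \frac{91}{2} + t}$)
$w{\left(g,H \right)} = \frac{H + 2 H \left(6 + H\right)}{H + g}$ ($w{\left(g,H \right)} = \frac{2 H \left(6 + H\right) + H}{g + H} = \frac{H + 2 H \left(6 + H\right)}{H + g}$)
$\frac{1}{w{\left(-64,-84 \right)} + A{\left(25 \right)}} = \frac{1}{- \frac{84 \left(13 + 2 \left(-84\right)\right)}{-84 - 64} + \frac{2}{-91 + 2 \cdot 25}} = \frac{1}{- \frac{84 \left(13 - 168\right)}{-148} + \frac{2}{-91 + 50}} = \frac{1}{\left(-84\right) \left(- \frac{1}{148}\right) \left(-155\right) + \frac{2}{-41}} = \frac{1}{- \frac{3255}{37} + 2 \left(- \frac{1}{41}\right)} = \frac{1}{- \frac{3255}{37} - \frac{2}{41}} = \frac{1}{- \frac{133529}{1517}} = - \frac{1517}{133529}$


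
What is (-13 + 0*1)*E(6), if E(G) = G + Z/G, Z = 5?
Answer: -533/6 ≈ -88.833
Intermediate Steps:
E(G) = G + 5/G
(-13 + 0*1)*E(6) = (-13 + 0*1)*(6 + 5/6) = (-13 + 0)*(6 + 5*(⅙)) = -13*(6 + ⅚) = -13*41/6 = -533/6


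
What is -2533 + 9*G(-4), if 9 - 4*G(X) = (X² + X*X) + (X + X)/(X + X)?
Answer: -2587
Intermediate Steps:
G(X) = 2 - X²/2 (G(X) = 9/4 - ((X² + X*X) + (X + X)/(X + X))/4 = 9/4 - ((X² + X²) + (2*X)/((2*X)))/4 = 9/4 - (2*X² + (2*X)*(1/(2*X)))/4 = 9/4 - (2*X² + 1)/4 = 9/4 - (1 + 2*X²)/4 = 9/4 + (-¼ - X²/2) = 2 - X²/2)
-2533 + 9*G(-4) = -2533 + 9*(2 - ½*(-4)²) = -2533 + 9*(2 - ½*16) = -2533 + 9*(2 - 8) = -2533 + 9*(-6) = -2533 - 54 = -2587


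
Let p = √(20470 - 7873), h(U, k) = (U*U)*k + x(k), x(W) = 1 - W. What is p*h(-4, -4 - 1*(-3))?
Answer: -14*√12597 ≈ -1571.3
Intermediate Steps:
h(U, k) = 1 - k + k*U² (h(U, k) = (U*U)*k + (1 - k) = U²*k + (1 - k) = k*U² + (1 - k) = 1 - k + k*U²)
p = √12597 ≈ 112.24
p*h(-4, -4 - 1*(-3)) = √12597*(1 - (-4 - 1*(-3)) + (-4 - 1*(-3))*(-4)²) = √12597*(1 - (-4 + 3) + (-4 + 3)*16) = √12597*(1 - 1*(-1) - 1*16) = √12597*(1 + 1 - 16) = √12597*(-14) = -14*√12597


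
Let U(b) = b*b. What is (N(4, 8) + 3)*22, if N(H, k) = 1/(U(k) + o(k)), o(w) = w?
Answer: 2387/36 ≈ 66.306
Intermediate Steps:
U(b) = b**2
N(H, k) = 1/(k + k**2) (N(H, k) = 1/(k**2 + k) = 1/(k + k**2))
(N(4, 8) + 3)*22 = (1/(8*(1 + 8)) + 3)*22 = ((1/8)/9 + 3)*22 = ((1/8)*(1/9) + 3)*22 = (1/72 + 3)*22 = (217/72)*22 = 2387/36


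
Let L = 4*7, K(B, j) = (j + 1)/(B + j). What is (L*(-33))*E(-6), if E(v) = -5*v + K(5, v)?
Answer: -32340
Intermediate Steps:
K(B, j) = (1 + j)/(B + j)
E(v) = -5*v + (1 + v)/(5 + v)
L = 28
(L*(-33))*E(-6) = (28*(-33))*((1 - 6 - 5*(-6)*(5 - 6))/(5 - 6)) = -924*(1 - 6 - 5*(-6)*(-1))/(-1) = -(-924)*(1 - 6 - 30) = -(-924)*(-35) = -924*35 = -32340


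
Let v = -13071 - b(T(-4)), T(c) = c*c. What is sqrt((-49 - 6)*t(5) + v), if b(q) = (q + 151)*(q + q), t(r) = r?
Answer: I*sqrt(18690) ≈ 136.71*I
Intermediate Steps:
T(c) = c**2
b(q) = 2*q*(151 + q) (b(q) = (151 + q)*(2*q) = 2*q*(151 + q))
v = -18415 (v = -13071 - 2*(-4)**2*(151 + (-4)**2) = -13071 - 2*16*(151 + 16) = -13071 - 2*16*167 = -13071 - 1*5344 = -13071 - 5344 = -18415)
sqrt((-49 - 6)*t(5) + v) = sqrt((-49 - 6)*5 - 18415) = sqrt(-55*5 - 18415) = sqrt(-275 - 18415) = sqrt(-18690) = I*sqrt(18690)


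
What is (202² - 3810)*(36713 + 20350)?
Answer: 2110988622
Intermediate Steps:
(202² - 3810)*(36713 + 20350) = (40804 - 3810)*57063 = 36994*57063 = 2110988622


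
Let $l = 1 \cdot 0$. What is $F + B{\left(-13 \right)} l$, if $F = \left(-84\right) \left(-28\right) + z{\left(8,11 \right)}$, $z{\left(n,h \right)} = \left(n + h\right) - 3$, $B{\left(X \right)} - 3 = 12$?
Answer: $2368$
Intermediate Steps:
$B{\left(X \right)} = 15$ ($B{\left(X \right)} = 3 + 12 = 15$)
$l = 0$
$z{\left(n,h \right)} = -3 + h + n$ ($z{\left(n,h \right)} = \left(h + n\right) - 3 = -3 + h + n$)
$F = 2368$ ($F = \left(-84\right) \left(-28\right) + \left(-3 + 11 + 8\right) = 2352 + 16 = 2368$)
$F + B{\left(-13 \right)} l = 2368 + 15 \cdot 0 = 2368 + 0 = 2368$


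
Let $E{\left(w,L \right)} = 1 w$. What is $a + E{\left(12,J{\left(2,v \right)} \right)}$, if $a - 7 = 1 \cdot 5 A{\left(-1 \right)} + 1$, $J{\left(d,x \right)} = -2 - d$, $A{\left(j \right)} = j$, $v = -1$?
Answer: $15$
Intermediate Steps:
$E{\left(w,L \right)} = w$
$a = 3$ ($a = 7 + \left(1 \cdot 5 \left(-1\right) + 1\right) = 7 + \left(5 \left(-1\right) + 1\right) = 7 + \left(-5 + 1\right) = 7 - 4 = 3$)
$a + E{\left(12,J{\left(2,v \right)} \right)} = 3 + 12 = 15$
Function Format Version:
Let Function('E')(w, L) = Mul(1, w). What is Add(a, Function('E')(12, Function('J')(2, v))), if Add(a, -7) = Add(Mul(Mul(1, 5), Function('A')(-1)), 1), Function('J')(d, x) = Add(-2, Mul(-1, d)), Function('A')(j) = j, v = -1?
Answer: 15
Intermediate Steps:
Function('E')(w, L) = w
a = 3 (a = Add(7, Add(Mul(Mul(1, 5), -1), 1)) = Add(7, Add(Mul(5, -1), 1)) = Add(7, Add(-5, 1)) = Add(7, -4) = 3)
Add(a, Function('E')(12, Function('J')(2, v))) = Add(3, 12) = 15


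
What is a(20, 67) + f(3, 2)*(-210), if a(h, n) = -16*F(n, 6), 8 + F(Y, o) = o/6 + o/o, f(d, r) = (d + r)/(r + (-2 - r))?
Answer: 621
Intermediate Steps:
f(d, r) = -d/2 - r/2 (f(d, r) = (d + r)/(-2) = (d + r)*(-½) = -d/2 - r/2)
F(Y, o) = -7 + o/6 (F(Y, o) = -8 + (o/6 + o/o) = -8 + (o*(⅙) + 1) = -8 + (o/6 + 1) = -8 + (1 + o/6) = -7 + o/6)
a(h, n) = 96 (a(h, n) = -16*(-7 + (⅙)*6) = -16*(-7 + 1) = -16*(-6) = 96)
a(20, 67) + f(3, 2)*(-210) = 96 + (-½*3 - ½*2)*(-210) = 96 + (-3/2 - 1)*(-210) = 96 - 5/2*(-210) = 96 + 525 = 621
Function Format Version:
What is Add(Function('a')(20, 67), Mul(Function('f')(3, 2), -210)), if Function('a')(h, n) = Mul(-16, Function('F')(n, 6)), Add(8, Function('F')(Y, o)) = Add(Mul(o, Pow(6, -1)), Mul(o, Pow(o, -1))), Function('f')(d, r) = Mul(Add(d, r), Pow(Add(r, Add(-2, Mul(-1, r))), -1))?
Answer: 621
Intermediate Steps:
Function('f')(d, r) = Add(Mul(Rational(-1, 2), d), Mul(Rational(-1, 2), r)) (Function('f')(d, r) = Mul(Add(d, r), Pow(-2, -1)) = Mul(Add(d, r), Rational(-1, 2)) = Add(Mul(Rational(-1, 2), d), Mul(Rational(-1, 2), r)))
Function('F')(Y, o) = Add(-7, Mul(Rational(1, 6), o)) (Function('F')(Y, o) = Add(-8, Add(Mul(o, Pow(6, -1)), Mul(o, Pow(o, -1)))) = Add(-8, Add(Mul(o, Rational(1, 6)), 1)) = Add(-8, Add(Mul(Rational(1, 6), o), 1)) = Add(-8, Add(1, Mul(Rational(1, 6), o))) = Add(-7, Mul(Rational(1, 6), o)))
Function('a')(h, n) = 96 (Function('a')(h, n) = Mul(-16, Add(-7, Mul(Rational(1, 6), 6))) = Mul(-16, Add(-7, 1)) = Mul(-16, -6) = 96)
Add(Function('a')(20, 67), Mul(Function('f')(3, 2), -210)) = Add(96, Mul(Add(Mul(Rational(-1, 2), 3), Mul(Rational(-1, 2), 2)), -210)) = Add(96, Mul(Add(Rational(-3, 2), -1), -210)) = Add(96, Mul(Rational(-5, 2), -210)) = Add(96, 525) = 621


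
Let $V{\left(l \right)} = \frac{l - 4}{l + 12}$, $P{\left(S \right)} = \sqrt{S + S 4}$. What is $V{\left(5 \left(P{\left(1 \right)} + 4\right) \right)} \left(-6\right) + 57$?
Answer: $\frac{48921}{899} - \frac{480 \sqrt{5}}{899} \approx 53.223$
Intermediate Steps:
$P{\left(S \right)} = \sqrt{5} \sqrt{S}$ ($P{\left(S \right)} = \sqrt{S + 4 S} = \sqrt{5 S} = \sqrt{5} \sqrt{S}$)
$V{\left(l \right)} = \frac{-4 + l}{12 + l}$
$V{\left(5 \left(P{\left(1 \right)} + 4\right) \right)} \left(-6\right) + 57 = \frac{-4 + 5 \left(\sqrt{5} \sqrt{1} + 4\right)}{12 + 5 \left(\sqrt{5} \sqrt{1} + 4\right)} \left(-6\right) + 57 = \frac{-4 + 5 \left(\sqrt{5} \cdot 1 + 4\right)}{12 + 5 \left(\sqrt{5} \cdot 1 + 4\right)} \left(-6\right) + 57 = \frac{-4 + 5 \left(\sqrt{5} + 4\right)}{12 + 5 \left(\sqrt{5} + 4\right)} \left(-6\right) + 57 = \frac{-4 + 5 \left(4 + \sqrt{5}\right)}{12 + 5 \left(4 + \sqrt{5}\right)} \left(-6\right) + 57 = \frac{-4 + \left(20 + 5 \sqrt{5}\right)}{12 + \left(20 + 5 \sqrt{5}\right)} \left(-6\right) + 57 = \frac{16 + 5 \sqrt{5}}{32 + 5 \sqrt{5}} \left(-6\right) + 57 = - \frac{6 \left(16 + 5 \sqrt{5}\right)}{32 + 5 \sqrt{5}} + 57 = 57 - \frac{6 \left(16 + 5 \sqrt{5}\right)}{32 + 5 \sqrt{5}}$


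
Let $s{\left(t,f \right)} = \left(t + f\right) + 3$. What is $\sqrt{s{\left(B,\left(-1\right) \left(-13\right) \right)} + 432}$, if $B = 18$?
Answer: $\sqrt{466} \approx 21.587$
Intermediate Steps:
$s{\left(t,f \right)} = 3 + f + t$ ($s{\left(t,f \right)} = \left(f + t\right) + 3 = 3 + f + t$)
$\sqrt{s{\left(B,\left(-1\right) \left(-13\right) \right)} + 432} = \sqrt{\left(3 - -13 + 18\right) + 432} = \sqrt{\left(3 + 13 + 18\right) + 432} = \sqrt{34 + 432} = \sqrt{466}$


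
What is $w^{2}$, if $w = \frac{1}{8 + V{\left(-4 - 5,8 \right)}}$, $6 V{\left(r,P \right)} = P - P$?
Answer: $\frac{1}{64} \approx 0.015625$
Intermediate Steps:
$V{\left(r,P \right)} = 0$ ($V{\left(r,P \right)} = \frac{P - P}{6} = \frac{1}{6} \cdot 0 = 0$)
$w = \frac{1}{8}$ ($w = \frac{1}{8 + 0} = \frac{1}{8} \approx 0.125$)
$w^{2} = \left(\frac{1}{8}\right)^{2} = \frac{1}{64}$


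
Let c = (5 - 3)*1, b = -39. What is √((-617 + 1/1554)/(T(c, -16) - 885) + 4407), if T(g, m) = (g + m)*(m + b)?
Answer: √140918873074770/178710 ≈ 66.426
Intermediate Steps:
c = 2 (c = 2*1 = 2)
T(g, m) = (-39 + m)*(g + m) (T(g, m) = (g + m)*(m - 39) = (g + m)*(-39 + m) = (-39 + m)*(g + m))
√((-617 + 1/1554)/(T(c, -16) - 885) + 4407) = √((-617 + 1/1554)/(((-16)² - 39*2 - 39*(-16) + 2*(-16)) - 885) + 4407) = √((-617 + 1/1554)/((256 - 78 + 624 - 32) - 885) + 4407) = √(-958817/(1554*(770 - 885)) + 4407) = √(-958817/1554/(-115) + 4407) = √(-958817/1554*(-1/115) + 4407) = √(958817/178710 + 4407) = √(788533787/178710) = √140918873074770/178710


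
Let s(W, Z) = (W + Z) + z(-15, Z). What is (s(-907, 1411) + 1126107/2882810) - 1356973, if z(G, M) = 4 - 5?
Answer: -3910444154593/2882810 ≈ -1.3565e+6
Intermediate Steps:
z(G, M) = -1
s(W, Z) = -1 + W + Z (s(W, Z) = (W + Z) - 1 = -1 + W + Z)
(s(-907, 1411) + 1126107/2882810) - 1356973 = ((-1 - 907 + 1411) + 1126107/2882810) - 1356973 = (503 + 1126107*(1/2882810)) - 1356973 = (503 + 1126107/2882810) - 1356973 = 1451179537/2882810 - 1356973 = -3910444154593/2882810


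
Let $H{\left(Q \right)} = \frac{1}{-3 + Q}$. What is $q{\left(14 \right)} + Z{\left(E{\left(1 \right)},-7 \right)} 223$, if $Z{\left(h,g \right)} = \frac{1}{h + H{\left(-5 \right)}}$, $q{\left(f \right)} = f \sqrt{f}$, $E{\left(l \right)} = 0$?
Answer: $-1784 + 14 \sqrt{14} \approx -1731.6$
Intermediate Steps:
$q{\left(f \right)} = f^{\frac{3}{2}}$
$Z{\left(h,g \right)} = \frac{1}{- \frac{1}{8} + h}$ ($Z{\left(h,g \right)} = \frac{1}{h + \frac{1}{-3 - 5}} = \frac{1}{h + \frac{1}{-8}} = \frac{1}{h - \frac{1}{8}} = \frac{1}{- \frac{1}{8} + h}$)
$q{\left(14 \right)} + Z{\left(E{\left(1 \right)},-7 \right)} 223 = 14^{\frac{3}{2}} + \frac{8}{-1 + 8 \cdot 0} \cdot 223 = 14 \sqrt{14} + \frac{8}{-1 + 0} \cdot 223 = 14 \sqrt{14} + \frac{8}{-1} \cdot 223 = 14 \sqrt{14} + 8 \left(-1\right) 223 = 14 \sqrt{14} - 1784 = -1784 + 14 \sqrt{14}$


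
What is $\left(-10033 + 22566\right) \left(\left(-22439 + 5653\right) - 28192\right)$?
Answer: $-563709274$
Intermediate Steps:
$\left(-10033 + 22566\right) \left(\left(-22439 + 5653\right) - 28192\right) = 12533 \left(-16786 - 28192\right) = 12533 \left(-44978\right) = -563709274$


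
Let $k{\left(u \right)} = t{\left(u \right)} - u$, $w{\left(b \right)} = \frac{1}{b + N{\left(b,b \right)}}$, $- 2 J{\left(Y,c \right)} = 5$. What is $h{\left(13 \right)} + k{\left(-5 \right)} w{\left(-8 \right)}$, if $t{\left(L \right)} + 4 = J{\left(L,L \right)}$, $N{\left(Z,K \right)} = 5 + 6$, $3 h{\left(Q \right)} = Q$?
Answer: $\frac{23}{6} \approx 3.8333$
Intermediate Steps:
$J{\left(Y,c \right)} = - \frac{5}{2}$ ($J{\left(Y,c \right)} = \left(- \frac{1}{2}\right) 5 = - \frac{5}{2}$)
$h{\left(Q \right)} = \frac{Q}{3}$
$N{\left(Z,K \right)} = 11$
$t{\left(L \right)} = - \frac{13}{2}$ ($t{\left(L \right)} = -4 - \frac{5}{2} = - \frac{13}{2}$)
$w{\left(b \right)} = \frac{1}{11 + b}$ ($w{\left(b \right)} = \frac{1}{b + 11} = \frac{1}{11 + b}$)
$k{\left(u \right)} = - \frac{13}{2} - u$
$h{\left(13 \right)} + k{\left(-5 \right)} w{\left(-8 \right)} = \frac{1}{3} \cdot 13 + \frac{- \frac{13}{2} - -5}{11 - 8} = \frac{13}{3} + \frac{- \frac{13}{2} + 5}{3} = \frac{13}{3} - \frac{1}{2} = \frac{23}{6}$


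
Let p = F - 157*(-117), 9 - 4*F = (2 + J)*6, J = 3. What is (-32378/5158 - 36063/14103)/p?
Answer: -142808864/296853177315 ≈ -0.00048108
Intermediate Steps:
F = -21/4 (F = 9/4 - (2 + 3)*6/4 = 9/4 - 5*6/4 = 9/4 - ¼*30 = 9/4 - 15/2 = -21/4 ≈ -5.2500)
p = 73455/4 (p = -21/4 - 157*(-117) = -21/4 + 18369 = 73455/4 ≈ 18364.)
(-32378/5158 - 36063/14103)/p = (-32378/5158 - 36063/14103)/(73455/4) = (-32378*1/5158 - 36063*1/14103)*(4/73455) = (-16189/2579 - 4007/1567)*(4/73455) = -35702216/4041293*4/73455 = -142808864/296853177315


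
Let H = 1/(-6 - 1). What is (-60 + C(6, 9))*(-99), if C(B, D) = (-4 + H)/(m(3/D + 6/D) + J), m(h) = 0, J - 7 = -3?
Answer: 169191/28 ≈ 6042.5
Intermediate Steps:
J = 4 (J = 7 - 3 = 4)
H = -1/7 (H = 1/(-7) = -1/7 ≈ -0.14286)
C(B, D) = -29/28 (C(B, D) = (-4 - 1/7)/(0 + 4) = -29/7/4 = -29/7*1/4 = -29/28)
(-60 + C(6, 9))*(-99) = (-60 - 29/28)*(-99) = -1709/28*(-99) = 169191/28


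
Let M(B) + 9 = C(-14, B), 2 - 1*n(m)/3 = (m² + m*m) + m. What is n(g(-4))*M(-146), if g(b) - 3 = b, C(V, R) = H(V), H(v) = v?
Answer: -69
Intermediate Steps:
C(V, R) = V
g(b) = 3 + b
n(m) = 6 - 6*m² - 3*m (n(m) = 6 - 3*((m² + m*m) + m) = 6 - 3*((m² + m²) + m) = 6 - 3*(2*m² + m) = 6 - 3*(m + 2*m²) = 6 + (-6*m² - 3*m) = 6 - 6*m² - 3*m)
M(B) = -23 (M(B) = -9 - 14 = -23)
n(g(-4))*M(-146) = (6 - 6*(3 - 4)² - 3*(3 - 4))*(-23) = (6 - 6*(-1)² - 3*(-1))*(-23) = (6 - 6*1 + 3)*(-23) = (6 - 6 + 3)*(-23) = 3*(-23) = -69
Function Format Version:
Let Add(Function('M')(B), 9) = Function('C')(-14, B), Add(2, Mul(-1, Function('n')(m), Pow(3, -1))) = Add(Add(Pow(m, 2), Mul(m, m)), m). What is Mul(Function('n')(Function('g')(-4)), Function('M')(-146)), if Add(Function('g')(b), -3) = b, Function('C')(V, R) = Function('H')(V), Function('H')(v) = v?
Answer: -69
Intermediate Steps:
Function('C')(V, R) = V
Function('g')(b) = Add(3, b)
Function('n')(m) = Add(6, Mul(-6, Pow(m, 2)), Mul(-3, m)) (Function('n')(m) = Add(6, Mul(-3, Add(Add(Pow(m, 2), Mul(m, m)), m))) = Add(6, Mul(-3, Add(Add(Pow(m, 2), Pow(m, 2)), m))) = Add(6, Mul(-3, Add(Mul(2, Pow(m, 2)), m))) = Add(6, Mul(-3, Add(m, Mul(2, Pow(m, 2))))) = Add(6, Add(Mul(-6, Pow(m, 2)), Mul(-3, m))) = Add(6, Mul(-6, Pow(m, 2)), Mul(-3, m)))
Function('M')(B) = -23 (Function('M')(B) = Add(-9, -14) = -23)
Mul(Function('n')(Function('g')(-4)), Function('M')(-146)) = Mul(Add(6, Mul(-6, Pow(Add(3, -4), 2)), Mul(-3, Add(3, -4))), -23) = Mul(Add(6, Mul(-6, Pow(-1, 2)), Mul(-3, -1)), -23) = Mul(Add(6, Mul(-6, 1), 3), -23) = Mul(Add(6, -6, 3), -23) = Mul(3, -23) = -69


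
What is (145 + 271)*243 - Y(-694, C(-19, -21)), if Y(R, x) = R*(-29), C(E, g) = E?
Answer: 80962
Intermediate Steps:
Y(R, x) = -29*R
(145 + 271)*243 - Y(-694, C(-19, -21)) = (145 + 271)*243 - (-29)*(-694) = 416*243 - 1*20126 = 101088 - 20126 = 80962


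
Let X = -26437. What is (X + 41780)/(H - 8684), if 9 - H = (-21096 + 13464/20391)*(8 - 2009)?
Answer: -104286371/286972396999 ≈ -0.00036340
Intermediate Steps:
H = -286913371851/6797 (H = 9 - (-21096 + 13464/20391)*(8 - 2009) = 9 - (-21096 + 13464*(1/20391))*(-2001) = 9 - (-21096 + 4488/6797)*(-2001) = 9 - (-143385024)*(-2001)/6797 = 9 - 1*286913433024/6797 = 9 - 286913433024/6797 = -286913371851/6797 ≈ -4.2212e+7)
(X + 41780)/(H - 8684) = (-26437 + 41780)/(-286913371851/6797 - 8684) = 15343/(-286972396999/6797) = 15343*(-6797/286972396999) = -104286371/286972396999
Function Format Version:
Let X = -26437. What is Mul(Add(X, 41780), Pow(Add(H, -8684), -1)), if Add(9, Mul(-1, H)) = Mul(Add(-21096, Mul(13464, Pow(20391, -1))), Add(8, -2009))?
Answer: Rational(-104286371, 286972396999) ≈ -0.00036340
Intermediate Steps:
H = Rational(-286913371851, 6797) (H = Add(9, Mul(-1, Mul(Add(-21096, Mul(13464, Pow(20391, -1))), Add(8, -2009)))) = Add(9, Mul(-1, Mul(Add(-21096, Mul(13464, Rational(1, 20391))), -2001))) = Add(9, Mul(-1, Mul(Add(-21096, Rational(4488, 6797)), -2001))) = Add(9, Mul(-1, Mul(Rational(-143385024, 6797), -2001))) = Add(9, Mul(-1, Rational(286913433024, 6797))) = Add(9, Rational(-286913433024, 6797)) = Rational(-286913371851, 6797) ≈ -4.2212e+7)
Mul(Add(X, 41780), Pow(Add(H, -8684), -1)) = Mul(Add(-26437, 41780), Pow(Add(Rational(-286913371851, 6797), -8684), -1)) = Mul(15343, Pow(Rational(-286972396999, 6797), -1)) = Mul(15343, Rational(-6797, 286972396999)) = Rational(-104286371, 286972396999)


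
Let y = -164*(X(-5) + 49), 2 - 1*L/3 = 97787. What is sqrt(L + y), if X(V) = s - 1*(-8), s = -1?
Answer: I*sqrt(302539) ≈ 550.04*I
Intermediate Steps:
L = -293355 (L = 6 - 3*97787 = 6 - 293361 = -293355)
X(V) = 7 (X(V) = -1 - 1*(-8) = -1 + 8 = 7)
y = -9184 (y = -164*(7 + 49) = -164*56 = -9184)
sqrt(L + y) = sqrt(-293355 - 9184) = sqrt(-302539) = I*sqrt(302539)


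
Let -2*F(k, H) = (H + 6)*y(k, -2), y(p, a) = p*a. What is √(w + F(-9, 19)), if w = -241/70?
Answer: I*√1119370/70 ≈ 15.114*I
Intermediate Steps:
w = -241/70 (w = -241*1/70 = -241/70 ≈ -3.4429)
y(p, a) = a*p
F(k, H) = k*(6 + H) (F(k, H) = -(H + 6)*(-2*k)/2 = -(6 + H)*(-2*k)/2 = -(-1)*k*(6 + H) = k*(6 + H))
√(w + F(-9, 19)) = √(-241/70 - 9*(6 + 19)) = √(-241/70 - 9*25) = √(-241/70 - 225) = √(-15991/70) = I*√1119370/70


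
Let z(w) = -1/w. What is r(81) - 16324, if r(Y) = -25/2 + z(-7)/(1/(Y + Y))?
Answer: -228387/14 ≈ -16313.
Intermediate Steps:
r(Y) = -25/2 + 2*Y/7 (r(Y) = -25/2 + (-1/(-7))/(1/(Y + Y)) = -25*½ + (-1*(-⅐))/(1/(2*Y)) = -25/2 + 1/(7*((1/(2*Y)))) = -25/2 + (2*Y)/7 = -25/2 + 2*Y/7)
r(81) - 16324 = (-25/2 + (2/7)*81) - 16324 = (-25/2 + 162/7) - 16324 = 149/14 - 16324 = -228387/14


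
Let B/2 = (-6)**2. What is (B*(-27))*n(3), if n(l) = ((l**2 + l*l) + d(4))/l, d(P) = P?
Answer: -14256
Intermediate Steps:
B = 72 (B = 2*(-6)**2 = 2*36 = 72)
n(l) = (4 + 2*l**2)/l (n(l) = ((l**2 + l*l) + 4)/l = ((l**2 + l**2) + 4)/l = (2*l**2 + 4)/l = (4 + 2*l**2)/l)
(B*(-27))*n(3) = (72*(-27))*(2*3 + 4/3) = -1944*(6 + 4*(1/3)) = -1944*(6 + 4/3) = -1944*22/3 = -14256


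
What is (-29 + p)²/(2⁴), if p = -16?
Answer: 2025/16 ≈ 126.56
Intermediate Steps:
(-29 + p)²/(2⁴) = (-29 - 16)²/(2⁴) = (-45)²/16 = 2025*(1/16) = 2025/16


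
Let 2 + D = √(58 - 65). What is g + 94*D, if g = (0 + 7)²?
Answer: -139 + 94*I*√7 ≈ -139.0 + 248.7*I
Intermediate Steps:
D = -2 + I*√7 (D = -2 + √(58 - 65) = -2 + √(-7) = -2 + I*√7 ≈ -2.0 + 2.6458*I)
g = 49 (g = 7² = 49)
g + 94*D = 49 + 94*(-2 + I*√7) = 49 + (-188 + 94*I*√7) = -139 + 94*I*√7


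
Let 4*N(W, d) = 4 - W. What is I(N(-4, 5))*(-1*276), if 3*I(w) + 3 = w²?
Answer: -92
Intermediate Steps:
N(W, d) = 1 - W/4 (N(W, d) = (4 - W)/4 = 1 - W/4)
I(w) = -1 + w²/3
I(N(-4, 5))*(-1*276) = (-1 + (1 - ¼*(-4))²/3)*(-1*276) = (-1 + (1 + 1)²/3)*(-276) = (-1 + (⅓)*2²)*(-276) = (-1 + (⅓)*4)*(-276) = (-1 + 4/3)*(-276) = (⅓)*(-276) = -92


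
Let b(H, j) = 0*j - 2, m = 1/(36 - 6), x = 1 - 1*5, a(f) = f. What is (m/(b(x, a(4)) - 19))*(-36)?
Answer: 2/35 ≈ 0.057143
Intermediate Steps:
x = -4 (x = 1 - 5 = -4)
m = 1/30 ≈ 0.033333
b(H, j) = -2 (b(H, j) = 0 - 2 = -2)
(m/(b(x, a(4)) - 19))*(-36) = (1/(30*(-2 - 19)))*(-36) = ((1/30)/(-21))*(-36) = ((1/30)*(-1/21))*(-36) = -1/630*(-36) = 2/35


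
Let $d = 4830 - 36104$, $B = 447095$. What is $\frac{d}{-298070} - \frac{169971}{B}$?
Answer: $- \frac{3668080694}{13326560665} \approx -0.27525$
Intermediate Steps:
$d = -31274$
$\frac{d}{-298070} - \frac{169971}{B} = - \frac{31274}{-298070} - \frac{169971}{447095} = \left(-31274\right) \left(- \frac{1}{298070}\right) - \frac{169971}{447095} = \frac{15637}{149035} - \frac{169971}{447095} = - \frac{3668080694}{13326560665}$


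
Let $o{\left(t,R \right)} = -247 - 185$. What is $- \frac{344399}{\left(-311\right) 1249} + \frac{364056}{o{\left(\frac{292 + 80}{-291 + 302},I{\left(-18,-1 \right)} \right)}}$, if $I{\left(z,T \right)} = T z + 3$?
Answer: $- \frac{5886032009}{6991902} \approx -841.84$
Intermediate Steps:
$I{\left(z,T \right)} = 3 + T z$
$o{\left(t,R \right)} = -432$ ($o{\left(t,R \right)} = -247 - 185 = -432$)
$- \frac{344399}{\left(-311\right) 1249} + \frac{364056}{o{\left(\frac{292 + 80}{-291 + 302},I{\left(-18,-1 \right)} \right)}} = - \frac{344399}{\left(-311\right) 1249} + \frac{364056}{-432} = - \frac{344399}{-388439} + 364056 \left(- \frac{1}{432}\right) = \left(-344399\right) \left(- \frac{1}{388439}\right) - \frac{15169}{18} = \frac{344399}{388439} - \frac{15169}{18} = - \frac{5886032009}{6991902}$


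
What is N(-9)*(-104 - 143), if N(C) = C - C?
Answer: 0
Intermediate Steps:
N(C) = 0
N(-9)*(-104 - 143) = 0*(-104 - 143) = 0*(-247) = 0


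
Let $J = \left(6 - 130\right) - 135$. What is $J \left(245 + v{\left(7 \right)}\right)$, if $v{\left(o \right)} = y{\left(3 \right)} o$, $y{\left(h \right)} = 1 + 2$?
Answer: $-68894$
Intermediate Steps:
$y{\left(h \right)} = 3$
$J = -259$ ($J = -124 - 135 = -259$)
$v{\left(o \right)} = 3 o$
$J \left(245 + v{\left(7 \right)}\right) = - 259 \left(245 + 3 \cdot 7\right) = - 259 \left(245 + 21\right) = \left(-259\right) 266 = -68894$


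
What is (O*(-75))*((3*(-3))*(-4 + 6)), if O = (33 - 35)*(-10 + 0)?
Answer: 27000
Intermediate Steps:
O = 20 (O = -2*(-10) = 20)
(O*(-75))*((3*(-3))*(-4 + 6)) = (20*(-75))*((3*(-3))*(-4 + 6)) = -(-13500)*2 = -1500*(-18) = 27000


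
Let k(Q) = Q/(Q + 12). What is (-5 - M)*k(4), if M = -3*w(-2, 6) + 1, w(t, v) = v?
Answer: 3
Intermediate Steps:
k(Q) = Q/(12 + Q)
M = -17 (M = -3*6 + 1 = -18 + 1 = -17)
(-5 - M)*k(4) = (-5 - 1*(-17))*(4/(12 + 4)) = (-5 + 17)*(4/16) = 12*(4*(1/16)) = 12*(¼) = 3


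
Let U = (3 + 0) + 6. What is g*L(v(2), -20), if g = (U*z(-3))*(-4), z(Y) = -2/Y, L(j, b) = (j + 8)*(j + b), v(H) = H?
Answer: 4320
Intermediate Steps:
U = 9 (U = 3 + 6 = 9)
L(j, b) = (8 + j)*(b + j)
g = -24 (g = (9*(-2/(-3)))*(-4) = (9*(-2*(-1/3)))*(-4) = (9*(2/3))*(-4) = 6*(-4) = -24)
g*L(v(2), -20) = -24*(2**2 + 8*(-20) + 8*2 - 20*2) = -24*(4 - 160 + 16 - 40) = -24*(-180) = 4320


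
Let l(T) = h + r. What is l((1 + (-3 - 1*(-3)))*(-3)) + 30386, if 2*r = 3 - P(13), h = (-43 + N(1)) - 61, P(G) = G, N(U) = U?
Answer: 30278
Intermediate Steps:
h = -103 (h = (-43 + 1) - 61 = -42 - 61 = -103)
r = -5 (r = (3 - 1*13)/2 = (3 - 13)/2 = (1/2)*(-10) = -5)
l(T) = -108 (l(T) = -103 - 5 = -108)
l((1 + (-3 - 1*(-3)))*(-3)) + 30386 = -108 + 30386 = 30278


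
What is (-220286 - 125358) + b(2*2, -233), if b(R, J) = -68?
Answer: -345712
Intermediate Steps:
(-220286 - 125358) + b(2*2, -233) = (-220286 - 125358) - 68 = -345644 - 68 = -345712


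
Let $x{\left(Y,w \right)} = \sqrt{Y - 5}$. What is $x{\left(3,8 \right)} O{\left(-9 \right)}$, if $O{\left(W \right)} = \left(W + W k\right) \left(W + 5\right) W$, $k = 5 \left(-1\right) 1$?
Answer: $1296 i \sqrt{2} \approx 1832.8 i$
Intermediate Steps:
$x{\left(Y,w \right)} = \sqrt{-5 + Y}$
$k = -5$ ($k = \left(-5\right) 1 = -5$)
$O{\left(W \right)} = - 4 W^{2} \left(5 + W\right)$ ($O{\left(W \right)} = \left(W + W \left(-5\right)\right) \left(W + 5\right) W = \left(W - 5 W\right) \left(5 + W\right) W = - 4 W \left(5 + W\right) W = - 4 W^{2} \left(5 + W\right)$)
$x{\left(3,8 \right)} O{\left(-9 \right)} = \sqrt{-5 + 3} \cdot 4 \left(-9\right)^{2} \left(-5 - -9\right) = \sqrt{-2} \cdot 4 \cdot 81 \left(-5 + 9\right) = i \sqrt{2} \cdot 4 \cdot 81 \cdot 4 = i \sqrt{2} \cdot 1296 = 1296 i \sqrt{2}$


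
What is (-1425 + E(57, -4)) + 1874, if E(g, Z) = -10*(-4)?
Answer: 489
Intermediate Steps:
E(g, Z) = 40
(-1425 + E(57, -4)) + 1874 = (-1425 + 40) + 1874 = -1385 + 1874 = 489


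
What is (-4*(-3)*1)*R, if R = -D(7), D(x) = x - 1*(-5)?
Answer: -144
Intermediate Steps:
D(x) = 5 + x (D(x) = x + 5 = 5 + x)
R = -12 (R = -(5 + 7) = -1*12 = -12)
(-4*(-3)*1)*R = (-4*(-3)*1)*(-12) = (12*1)*(-12) = 12*(-12) = -144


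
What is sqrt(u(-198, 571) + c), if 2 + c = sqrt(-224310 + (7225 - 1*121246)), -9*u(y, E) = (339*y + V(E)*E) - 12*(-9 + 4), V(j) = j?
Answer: sqrt(-258997 + 9*I*sqrt(338331))/3 ≈ 1.7143 + 169.65*I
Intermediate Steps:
u(y, E) = -20/3 - 113*y/3 - E**2/9 (u(y, E) = -((339*y + E*E) - 12*(-9 + 4))/9 = -((339*y + E**2) - 12*(-5))/9 = -((E**2 + 339*y) + 60)/9 = -(60 + E**2 + 339*y)/9 = -20/3 - 113*y/3 - E**2/9)
c = -2 + I*sqrt(338331) (c = -2 + sqrt(-224310 + (7225 - 1*121246)) = -2 + sqrt(-224310 + (7225 - 121246)) = -2 + sqrt(-224310 - 114021) = -2 + sqrt(-338331) = -2 + I*sqrt(338331) ≈ -2.0 + 581.66*I)
sqrt(u(-198, 571) + c) = sqrt((-20/3 - 113/3*(-198) - 1/9*571**2) + (-2 + I*sqrt(338331))) = sqrt((-20/3 + 7458 - 1/9*326041) + (-2 + I*sqrt(338331))) = sqrt((-20/3 + 7458 - 326041/9) + (-2 + I*sqrt(338331))) = sqrt(-258979/9 + (-2 + I*sqrt(338331))) = sqrt(-258997/9 + I*sqrt(338331))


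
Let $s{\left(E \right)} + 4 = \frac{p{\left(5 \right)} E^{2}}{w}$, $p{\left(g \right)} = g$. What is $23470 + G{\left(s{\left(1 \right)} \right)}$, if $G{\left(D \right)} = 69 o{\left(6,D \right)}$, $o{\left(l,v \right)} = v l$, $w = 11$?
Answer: $\frac{242024}{11} \approx 22002.0$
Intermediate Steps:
$o{\left(l,v \right)} = l v$
$s{\left(E \right)} = -4 + \frac{5 E^{2}}{11}$
$G{\left(D \right)} = 414 D$ ($G{\left(D \right)} = 69 \cdot 6 D = 414 D$)
$23470 + G{\left(s{\left(1 \right)} \right)} = 23470 + 414 \left(-4 + \frac{5 \cdot 1^{2}}{11}\right) = 23470 + 414 \left(-4 + \frac{5}{11} \cdot 1\right) = 23470 + 414 \left(-4 + \frac{5}{11}\right) = 23470 + 414 \left(- \frac{39}{11}\right) = 23470 - \frac{16146}{11} = \frac{242024}{11}$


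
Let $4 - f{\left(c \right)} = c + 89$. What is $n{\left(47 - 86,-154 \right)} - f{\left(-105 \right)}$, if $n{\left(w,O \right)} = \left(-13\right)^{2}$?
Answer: $149$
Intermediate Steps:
$n{\left(w,O \right)} = 169$
$f{\left(c \right)} = -85 - c$ ($f{\left(c \right)} = 4 - \left(c + 89\right) = 4 - \left(89 + c\right) = -85 - c$)
$n{\left(47 - 86,-154 \right)} - f{\left(-105 \right)} = 169 - \left(-85 - -105\right) = 169 - \left(-85 + 105\right) = 169 - 20 = 149$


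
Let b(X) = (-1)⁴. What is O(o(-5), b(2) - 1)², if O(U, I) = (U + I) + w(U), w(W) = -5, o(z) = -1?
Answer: 36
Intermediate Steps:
b(X) = 1
O(U, I) = -5 + I + U (O(U, I) = (U + I) - 5 = (I + U) - 5 = -5 + I + U)
O(o(-5), b(2) - 1)² = (-5 + (1 - 1) - 1)² = (-5 + 0 - 1)² = (-6)² = 36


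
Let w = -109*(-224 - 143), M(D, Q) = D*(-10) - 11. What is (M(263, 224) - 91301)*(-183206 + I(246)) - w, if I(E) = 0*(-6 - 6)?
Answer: 17210698049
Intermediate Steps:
M(D, Q) = -11 - 10*D (M(D, Q) = -10*D - 11 = -11 - 10*D)
I(E) = 0 (I(E) = 0*(-12) = 0)
w = 40003 (w = -109*(-367) = 40003)
(M(263, 224) - 91301)*(-183206 + I(246)) - w = ((-11 - 10*263) - 91301)*(-183206 + 0) - 1*40003 = ((-11 - 2630) - 91301)*(-183206) - 40003 = (-2641 - 91301)*(-183206) - 40003 = -93942*(-183206) - 40003 = 17210738052 - 40003 = 17210698049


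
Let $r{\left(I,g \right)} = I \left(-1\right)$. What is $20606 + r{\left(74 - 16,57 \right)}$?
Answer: $20548$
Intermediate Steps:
$r{\left(I,g \right)} = - I$
$20606 + r{\left(74 - 16,57 \right)} = 20606 - \left(74 - 16\right) = 20606 - 58 = 20548$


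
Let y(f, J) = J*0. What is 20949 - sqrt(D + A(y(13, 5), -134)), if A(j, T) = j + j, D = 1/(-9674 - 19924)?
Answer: 20949 - I*sqrt(29598)/29598 ≈ 20949.0 - 0.0058126*I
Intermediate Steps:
D = -1/29598 (D = 1/(-29598) = -1/29598 ≈ -3.3786e-5)
y(f, J) = 0
A(j, T) = 2*j
20949 - sqrt(D + A(y(13, 5), -134)) = 20949 - sqrt(-1/29598 + 2*0) = 20949 - sqrt(-1/29598 + 0) = 20949 - sqrt(-1/29598) = 20949 - I*sqrt(29598)/29598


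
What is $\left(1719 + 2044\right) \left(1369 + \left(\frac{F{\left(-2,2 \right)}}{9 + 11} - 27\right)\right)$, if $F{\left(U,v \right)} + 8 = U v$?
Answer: $\frac{25238441}{5} \approx 5.0477 \cdot 10^{6}$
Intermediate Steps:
$F{\left(U,v \right)} = -8 + U v$
$\left(1719 + 2044\right) \left(1369 + \left(\frac{F{\left(-2,2 \right)}}{9 + 11} - 27\right)\right) = \left(1719 + 2044\right) \left(1369 - \left(27 - \frac{-8 - 4}{9 + 11}\right)\right) = 3763 \left(1369 - \left(27 - \frac{-8 - 4}{20}\right)\right) = 3763 \left(1369 + \left(\frac{1}{20} \left(-12\right) - 27\right)\right) = 3763 \left(1369 - \frac{138}{5}\right) = 3763 \cdot \frac{6707}{5} = \frac{25238441}{5}$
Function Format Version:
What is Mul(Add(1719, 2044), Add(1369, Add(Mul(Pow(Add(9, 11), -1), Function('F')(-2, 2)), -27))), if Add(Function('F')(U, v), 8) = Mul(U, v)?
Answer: Rational(25238441, 5) ≈ 5.0477e+6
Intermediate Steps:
Function('F')(U, v) = Add(-8, Mul(U, v))
Mul(Add(1719, 2044), Add(1369, Add(Mul(Pow(Add(9, 11), -1), Function('F')(-2, 2)), -27))) = Mul(Add(1719, 2044), Add(1369, Add(Mul(Pow(Add(9, 11), -1), Add(-8, Mul(-2, 2))), -27))) = Mul(3763, Add(1369, Add(Mul(Pow(20, -1), Add(-8, -4)), -27))) = Mul(3763, Add(1369, Add(Mul(Rational(1, 20), -12), -27))) = Mul(3763, Add(1369, Add(Rational(-3, 5), -27))) = Mul(3763, Add(1369, Rational(-138, 5))) = Mul(3763, Rational(6707, 5)) = Rational(25238441, 5)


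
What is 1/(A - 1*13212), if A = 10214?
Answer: -1/2998 ≈ -0.00033356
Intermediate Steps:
1/(A - 1*13212) = 1/(10214 - 1*13212) = 1/(10214 - 13212) = 1/(-2998) = -1/2998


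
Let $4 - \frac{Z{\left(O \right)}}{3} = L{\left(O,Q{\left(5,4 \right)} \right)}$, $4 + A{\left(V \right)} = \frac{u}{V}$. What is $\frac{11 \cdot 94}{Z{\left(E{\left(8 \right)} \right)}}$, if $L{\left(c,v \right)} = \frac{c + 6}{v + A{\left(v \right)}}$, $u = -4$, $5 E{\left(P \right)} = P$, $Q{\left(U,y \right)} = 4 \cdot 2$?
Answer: $\frac{18095}{96} \approx 188.49$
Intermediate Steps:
$Q{\left(U,y \right)} = 8$
$E{\left(P \right)} = \frac{P}{5}$
$A{\left(V \right)} = -4 - \frac{4}{V}$
$L{\left(c,v \right)} = \frac{6 + c}{-4 + v - \frac{4}{v}}$ ($L{\left(c,v \right)} = \frac{c + 6}{v - \left(4 + \frac{4}{v}\right)} = \frac{6 + c}{-4 + v - \frac{4}{v}}$)
$Z{\left(O \right)} = \frac{48}{7} - \frac{6 O}{7}$ ($Z{\left(O \right)} = 12 - 3 \left(\left(-1\right) 8 \frac{1}{4 - 8 \left(-4 + 8\right)} \left(6 + O\right)\right) = 12 - 3 \left(\left(-1\right) 8 \frac{1}{4 - 8 \cdot 4} \left(6 + O\right)\right) = 12 - 3 \left(\left(-1\right) 8 \frac{1}{4 - 32} \left(6 + O\right)\right) = 12 - 3 \left(\left(-1\right) 8 \frac{1}{-28} \left(6 + O\right)\right) = 12 - 3 \left(\left(-1\right) 8 \left(- \frac{1}{28}\right) \left(6 + O\right)\right) = 12 - 3 \left(\frac{12}{7} + \frac{2 O}{7}\right) = 12 - \left(\frac{36}{7} + \frac{6 O}{7}\right) = \frac{48}{7} - \frac{6 O}{7}$)
$\frac{11 \cdot 94}{Z{\left(E{\left(8 \right)} \right)}} = \frac{11 \cdot 94}{\frac{48}{7} - \frac{6 \cdot \frac{1}{5} \cdot 8}{7}} = \frac{1034}{\frac{48}{7} - \frac{48}{35}} = \frac{1034}{\frac{192}{35}} = 1034 \cdot \frac{35}{192} = \frac{18095}{96}$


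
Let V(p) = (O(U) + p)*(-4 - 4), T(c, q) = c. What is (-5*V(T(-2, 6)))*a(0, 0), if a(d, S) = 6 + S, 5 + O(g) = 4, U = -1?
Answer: -720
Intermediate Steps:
O(g) = -1 (O(g) = -5 + 4 = -1)
V(p) = 8 - 8*p (V(p) = (-1 + p)*(-4 - 4) = (-1 + p)*(-8) = 8 - 8*p)
(-5*V(T(-2, 6)))*a(0, 0) = (-5*(8 - 8*(-2)))*(6 + 0) = -5*(8 + 16)*6 = -5*24*6 = -120*6 = -720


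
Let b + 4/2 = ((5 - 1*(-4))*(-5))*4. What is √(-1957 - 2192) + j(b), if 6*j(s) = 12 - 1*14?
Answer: -⅓ + 3*I*√461 ≈ -0.33333 + 64.413*I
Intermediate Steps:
b = -182 (b = -2 + ((5 - 1*(-4))*(-5))*4 = -2 + ((5 + 4)*(-5))*4 = -2 + (9*(-5))*4 = -2 - 45*4 = -2 - 180 = -182)
j(s) = -⅓ (j(s) = (12 - 1*14)/6 = (12 - 14)/6 = (⅙)*(-2) = -⅓)
√(-1957 - 2192) + j(b) = √(-1957 - 2192) - ⅓ = √(-4149) - ⅓ = 3*I*√461 - ⅓ = -⅓ + 3*I*√461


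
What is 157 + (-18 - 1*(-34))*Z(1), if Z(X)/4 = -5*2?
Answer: -483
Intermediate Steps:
Z(X) = -40 (Z(X) = 4*(-5*2) = 4*(-10) = -40)
157 + (-18 - 1*(-34))*Z(1) = 157 + (-18 - 1*(-34))*(-40) = 157 + (-18 + 34)*(-40) = 157 + 16*(-40) = 157 - 640 = -483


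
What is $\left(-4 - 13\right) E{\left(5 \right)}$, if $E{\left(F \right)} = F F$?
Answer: $-425$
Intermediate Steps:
$E{\left(F \right)} = F^{2}$
$\left(-4 - 13\right) E{\left(5 \right)} = \left(-4 - 13\right) 5^{2} = \left(-17\right) 25 = -425$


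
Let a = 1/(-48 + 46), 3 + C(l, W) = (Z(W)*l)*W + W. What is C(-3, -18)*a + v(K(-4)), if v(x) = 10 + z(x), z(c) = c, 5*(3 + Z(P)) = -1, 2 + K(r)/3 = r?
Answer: 889/10 ≈ 88.900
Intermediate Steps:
K(r) = -6 + 3*r
Z(P) = -16/5 (Z(P) = -3 + (⅕)*(-1) = -3 - ⅕ = -16/5)
C(l, W) = -3 + W - 16*W*l/5 (C(l, W) = -3 + ((-16*l/5)*W + W) = -3 + (-16*W*l/5 + W) = -3 + (W - 16*W*l/5) = -3 + W - 16*W*l/5)
v(x) = 10 + x
a = -½ (a = 1/(-2) = -½ ≈ -0.50000)
C(-3, -18)*a + v(K(-4)) = (-3 - 18 - 16/5*(-18)*(-3))*(-½) + (10 + (-6 + 3*(-4))) = (-3 - 18 - 864/5)*(-½) + (10 + (-6 - 12)) = -969/5*(-½) + (10 - 18) = 969/10 - 8 = 889/10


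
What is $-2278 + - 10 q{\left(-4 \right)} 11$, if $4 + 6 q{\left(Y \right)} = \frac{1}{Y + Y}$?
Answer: $- \frac{17619}{8} \approx -2202.4$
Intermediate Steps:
$q{\left(Y \right)} = - \frac{2}{3} + \frac{1}{12 Y}$ ($q{\left(Y \right)} = - \frac{2}{3} + \frac{1}{6 \left(Y + Y\right)} = - \frac{2}{3} + \frac{1}{6 \cdot 2 Y} = - \frac{2}{3} + \frac{\frac{1}{2} \frac{1}{Y}}{6} = - \frac{2}{3} + \frac{1}{12 Y}$)
$-2278 + - 10 q{\left(-4 \right)} 11 = -2278 + - 10 \frac{1 - -32}{12 \left(-4\right)} 11 = -2278 + - 10 \cdot \frac{1}{12} \left(- \frac{1}{4}\right) \left(1 + 32\right) 11 = -2278 + - 10 \cdot \frac{1}{12} \left(- \frac{1}{4}\right) 33 \cdot 11 = -2278 + \left(-10\right) \left(- \frac{11}{16}\right) 11 = -2278 + \frac{55}{8} \cdot 11 = -2278 + \frac{605}{8} = - \frac{17619}{8}$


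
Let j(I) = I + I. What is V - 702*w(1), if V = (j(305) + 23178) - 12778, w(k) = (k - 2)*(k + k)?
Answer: 12414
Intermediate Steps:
w(k) = 2*k*(-2 + k) (w(k) = (-2 + k)*(2*k) = 2*k*(-2 + k))
j(I) = 2*I
V = 11010 (V = (2*305 + 23178) - 12778 = (610 + 23178) - 12778 = 23788 - 12778 = 11010)
V - 702*w(1) = 11010 - 702*2*1*(-2 + 1) = 11010 - 702*2*1*(-1) = 11010 - 702*(-2) = 11010 - 1*(-1404) = 11010 + 1404 = 12414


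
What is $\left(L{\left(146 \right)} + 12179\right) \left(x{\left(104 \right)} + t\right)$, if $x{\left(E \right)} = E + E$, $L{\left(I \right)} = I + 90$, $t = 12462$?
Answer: $157298050$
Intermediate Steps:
$L{\left(I \right)} = 90 + I$
$x{\left(E \right)} = 2 E$
$\left(L{\left(146 \right)} + 12179\right) \left(x{\left(104 \right)} + t\right) = \left(\left(90 + 146\right) + 12179\right) \left(2 \cdot 104 + 12462\right) = \left(236 + 12179\right) \left(208 + 12462\right) = 12415 \cdot 12670 = 157298050$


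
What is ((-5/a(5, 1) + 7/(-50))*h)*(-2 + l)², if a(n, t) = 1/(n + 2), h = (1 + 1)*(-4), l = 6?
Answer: 112448/25 ≈ 4497.9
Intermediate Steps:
h = -8 (h = 2*(-4) = -8)
a(n, t) = 1/(2 + n)
((-5/a(5, 1) + 7/(-50))*h)*(-2 + l)² = ((-5/(1/(2 + 5)) + 7/(-50))*(-8))*(-2 + 6)² = ((-5/(1/7) + 7*(-1/50))*(-8))*4² = ((-5/⅐ - 7/50)*(-8))*16 = ((-5*7 - 7/50)*(-8))*16 = ((-35 - 7/50)*(-8))*16 = -1757/50*(-8)*16 = (7028/25)*16 = 112448/25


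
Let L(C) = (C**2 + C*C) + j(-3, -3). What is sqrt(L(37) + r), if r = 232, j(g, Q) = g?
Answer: sqrt(2967) ≈ 54.470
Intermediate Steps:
L(C) = -3 + 2*C**2 (L(C) = (C**2 + C*C) - 3 = (C**2 + C**2) - 3 = 2*C**2 - 3 = -3 + 2*C**2)
sqrt(L(37) + r) = sqrt((-3 + 2*37**2) + 232) = sqrt((-3 + 2*1369) + 232) = sqrt((-3 + 2738) + 232) = sqrt(2735 + 232) = sqrt(2967)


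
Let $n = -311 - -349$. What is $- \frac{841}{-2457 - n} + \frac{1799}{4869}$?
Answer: $\frac{8583334}{12148155} \approx 0.70655$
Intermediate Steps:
$n = 38$ ($n = -311 + 349 = 38$)
$- \frac{841}{-2457 - n} + \frac{1799}{4869} = - \frac{841}{-2457 - 38} + \frac{1799}{4869} = - \frac{841}{-2457 - 38} + 1799 \cdot \frac{1}{4869} = - \frac{841}{-2495} + \frac{1799}{4869} = \left(-841\right) \left(- \frac{1}{2495}\right) + \frac{1799}{4869} = \frac{841}{2495} + \frac{1799}{4869} = \frac{8583334}{12148155}$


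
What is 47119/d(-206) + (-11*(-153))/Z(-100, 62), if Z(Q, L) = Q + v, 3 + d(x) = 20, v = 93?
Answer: 301222/119 ≈ 2531.3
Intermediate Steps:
d(x) = 17 (d(x) = -3 + 20 = 17)
Z(Q, L) = 93 + Q (Z(Q, L) = Q + 93 = 93 + Q)
47119/d(-206) + (-11*(-153))/Z(-100, 62) = 47119/17 + (-11*(-153))/(93 - 100) = 47119*(1/17) + 1683/(-7) = 47119/17 + 1683*(-⅐) = 47119/17 - 1683/7 = 301222/119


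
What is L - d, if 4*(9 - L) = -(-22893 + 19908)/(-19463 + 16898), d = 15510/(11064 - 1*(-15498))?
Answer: 1387655/159372 ≈ 8.7070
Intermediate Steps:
d = 2585/4427 (d = 15510/(11064 + 15498) = 15510/26562 = 15510*(1/26562) = 2585/4427 ≈ 0.58392)
L = 6355/684 (L = 9 - (-1)*(-22893 + 19908)/(-19463 + 16898)/4 = 9 - (-1)*(-2985/(-2565))/4 = 9 - (-1)*(-2985*(-1/2565))/4 = 9 - (-1)*199/(4*171) = 9 - 1/4*(-199/171) = 9 + 199/684 = 6355/684 ≈ 9.2909)
L - d = 6355/684 - 1*2585/4427 = 6355/684 - 2585/4427 = 1387655/159372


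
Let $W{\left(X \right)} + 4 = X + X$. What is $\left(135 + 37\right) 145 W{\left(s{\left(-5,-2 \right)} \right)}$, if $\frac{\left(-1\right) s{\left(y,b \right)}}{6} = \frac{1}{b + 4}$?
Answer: $-249400$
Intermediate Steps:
$s{\left(y,b \right)} = - \frac{6}{4 + b}$ ($s{\left(y,b \right)} = - \frac{6}{b + 4} = - \frac{6}{4 + b}$)
$W{\left(X \right)} = -4 + 2 X$ ($W{\left(X \right)} = -4 + \left(X + X\right) = -4 + 2 X$)
$\left(135 + 37\right) 145 W{\left(s{\left(-5,-2 \right)} \right)} = \left(135 + 37\right) 145 \left(-4 + 2 \left(- \frac{6}{4 - 2}\right)\right) = 172 \cdot 145 \left(-4 + 2 \left(- \frac{6}{2}\right)\right) = 24940 \left(-4 + 2 \left(\left(-6\right) \frac{1}{2}\right)\right) = 24940 \left(-4 + 2 \left(-3\right)\right) = 24940 \left(-4 - 6\right) = 24940 \left(-10\right) = -249400$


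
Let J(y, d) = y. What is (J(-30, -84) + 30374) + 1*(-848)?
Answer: 29496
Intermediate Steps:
(J(-30, -84) + 30374) + 1*(-848) = (-30 + 30374) + 1*(-848) = 30344 - 848 = 29496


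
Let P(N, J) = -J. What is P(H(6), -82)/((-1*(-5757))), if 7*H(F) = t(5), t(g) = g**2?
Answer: 82/5757 ≈ 0.014244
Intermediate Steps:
H(F) = 25/7 (H(F) = (1/7)*5**2 = (1/7)*25 = 25/7)
P(H(6), -82)/((-1*(-5757))) = (-1*(-82))/((-1*(-5757))) = 82/5757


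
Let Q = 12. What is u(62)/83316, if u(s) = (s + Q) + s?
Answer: 34/20829 ≈ 0.0016323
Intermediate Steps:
u(s) = 12 + 2*s (u(s) = (s + 12) + s = (12 + s) + s = 12 + 2*s)
u(62)/83316 = (12 + 2*62)/83316 = (12 + 124)*(1/83316) = 136*(1/83316) = 34/20829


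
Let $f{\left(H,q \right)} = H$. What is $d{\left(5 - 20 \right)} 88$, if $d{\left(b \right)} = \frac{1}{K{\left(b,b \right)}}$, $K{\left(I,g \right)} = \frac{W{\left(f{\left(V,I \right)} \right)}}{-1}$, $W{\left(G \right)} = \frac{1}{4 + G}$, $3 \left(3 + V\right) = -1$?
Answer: $- \frac{176}{3} \approx -58.667$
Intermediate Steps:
$V = - \frac{10}{3}$ ($V = -3 + \frac{1}{3} \left(-1\right) = -3 - \frac{1}{3} = - \frac{10}{3} \approx -3.3333$)
$K{\left(I,g \right)} = - \frac{3}{2}$ ($K{\left(I,g \right)} = \frac{1}{\left(4 - \frac{10}{3}\right) \left(-1\right)} = \frac{1}{\frac{2}{3}} \left(-1\right) = \frac{3}{2} \left(-1\right) = - \frac{3}{2}$)
$d{\left(b \right)} = - \frac{2}{3}$ ($d{\left(b \right)} = \frac{1}{- \frac{3}{2}} = - \frac{2}{3}$)
$d{\left(5 - 20 \right)} 88 = \left(- \frac{2}{3}\right) 88 = - \frac{176}{3}$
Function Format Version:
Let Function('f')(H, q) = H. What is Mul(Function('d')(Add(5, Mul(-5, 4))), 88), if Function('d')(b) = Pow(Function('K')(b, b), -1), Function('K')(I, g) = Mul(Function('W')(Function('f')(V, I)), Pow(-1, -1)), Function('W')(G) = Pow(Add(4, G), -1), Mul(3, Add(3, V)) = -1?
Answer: Rational(-176, 3) ≈ -58.667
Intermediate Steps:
V = Rational(-10, 3) (V = Add(-3, Mul(Rational(1, 3), -1)) = Add(-3, Rational(-1, 3)) = Rational(-10, 3) ≈ -3.3333)
Function('K')(I, g) = Rational(-3, 2) (Function('K')(I, g) = Mul(Pow(Add(4, Rational(-10, 3)), -1), Pow(-1, -1)) = Mul(Pow(Rational(2, 3), -1), -1) = Mul(Rational(3, 2), -1) = Rational(-3, 2))
Function('d')(b) = Rational(-2, 3) (Function('d')(b) = Pow(Rational(-3, 2), -1) = Rational(-2, 3))
Mul(Function('d')(Add(5, Mul(-5, 4))), 88) = Mul(Rational(-2, 3), 88) = Rational(-176, 3)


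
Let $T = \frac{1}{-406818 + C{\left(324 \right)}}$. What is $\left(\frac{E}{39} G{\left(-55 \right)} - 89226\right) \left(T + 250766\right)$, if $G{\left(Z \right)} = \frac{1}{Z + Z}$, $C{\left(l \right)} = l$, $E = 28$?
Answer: $- \frac{9754646797028649476}{435964815} \approx -2.2375 \cdot 10^{10}$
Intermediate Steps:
$G{\left(Z \right)} = \frac{1}{2 Z}$
$T = - \frac{1}{406494}$ ($T = \frac{1}{-406818 + 324} = \frac{1}{-406494} = - \frac{1}{406494} \approx -2.4601 \cdot 10^{-6}$)
$\left(\frac{E}{39} G{\left(-55 \right)} - 89226\right) \left(T + 250766\right) = \left(\frac{28}{39} \frac{1}{2 \left(-55\right)} - 89226\right) \left(- \frac{1}{406494} + 250766\right) = \left(28 \cdot \frac{1}{39} \cdot \frac{1}{2} \left(- \frac{1}{55}\right) - 89226\right) \frac{101934874403}{406494} = \left(\frac{28}{39} \left(- \frac{1}{110}\right) - 89226\right) \frac{101934874403}{406494} = \left(- \frac{14}{2145} - 89226\right) \frac{101934874403}{406494} = \left(- \frac{191389784}{2145}\right) \frac{101934874403}{406494} = - \frac{9754646797028649476}{435964815}$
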